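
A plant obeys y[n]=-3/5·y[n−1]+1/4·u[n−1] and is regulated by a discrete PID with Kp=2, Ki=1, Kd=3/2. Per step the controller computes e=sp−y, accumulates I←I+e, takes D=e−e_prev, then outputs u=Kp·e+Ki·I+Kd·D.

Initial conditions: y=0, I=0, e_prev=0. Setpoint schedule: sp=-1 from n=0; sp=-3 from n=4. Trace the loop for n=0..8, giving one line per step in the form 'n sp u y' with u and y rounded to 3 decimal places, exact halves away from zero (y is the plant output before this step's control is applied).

0 -1 -4.500 0.000
1 -1 1.063 -1.125
2 -1 -9.795 0.941
3 -1 9.155 -3.013
4 -3 -35.757 4.097
5 -3 40.533 -11.397
6 -3 -101.970 16.972
7 -3 157.524 -35.675
8 -3 -322.849 60.786

(exact arithmetic carried between steps; '≈' marks a value shown rounded to 6 d.p. or computed from one; I and e_prev carry over from the previous line; the table rounds u and y to 3 d.p., halves away from zero)
n=0: y=0, sp=-1, e=sp−y=-1; I=-1, D=e−e_prev=-1; u=2·(-1)+1·(-1)+3/2·(-1)=-4.5; next y=-3/5·0+1/4·(-4.5)=-1.125
n=1: y=-1.125, sp=-1, e=sp−y=0.125; I=-0.875, D=e−e_prev=1.125; u=2·0.125+1·(-0.875)+3/2·1.125=1.0625; next y=-3/5·(-1.125)+1/4·1.0625=0.940625
n=2: y=0.940625, sp=-1, e=sp−y=-1.940625; I=-2.815625, D=e−e_prev=-2.065625; u=2·(-1.940625)+1·(-2.815625)+3/2·(-2.065625)≈-9.795313; next y=-3/5·0.940625+1/4·(-9.795313)≈-3.013203
n=3: y≈-3.013203, sp=-1, e=sp−y≈2.013203; I≈-0.802422, D=e−e_prev≈3.953828; u=2·2.013203+1·(-0.802422)+3/2·3.953828≈9.154727; next y=-3/5·(-3.013203)+1/4·9.154727≈4.096604
n=4: y≈4.096604, sp=-3, e=sp−y≈-7.096604; I≈-7.899025, D=e−e_prev≈-9.109807; u=2·(-7.096604)+1·(-7.899025)+3/2·(-9.109807)≈-35.756942; next y=-3/5·4.096604+1/4·(-35.756942)≈-11.397198
n=5: y≈-11.397198, sp=-3, e=sp−y≈8.397198; I≈0.498172, D=e−e_prev≈15.493801; u=2·8.397198+1·0.498172+3/2·15.493801≈40.533270; next y=-3/5·(-11.397198)+1/4·40.533270≈16.971636
n=6: y≈16.971636, sp=-3, e=sp−y≈-19.971636; I≈-19.473464, D=e−e_prev≈-28.368834; u=2·(-19.971636)+1·(-19.473464)+3/2·(-28.368834)≈-101.969986; next y=-3/5·16.971636+1/4·(-101.969986)≈-35.675478
n=7: y≈-35.675478, sp=-3, e=sp−y≈32.675478; I≈13.202014, D=e−e_prev≈52.647114; u=2·32.675478+1·13.202014+3/2·52.647114≈157.523642; next y=-3/5·(-35.675478)+1/4·157.523642≈60.786197
n=8: y≈60.786197, sp=-3, e=sp−y≈-63.786197; I≈-50.584183, D=e−e_prev≈-96.461676; u=2·(-63.786197)+1·(-50.584183)+3/2·(-96.461676)≈-322.849091; next y=-3/5·60.786197+1/4·(-322.849091)≈-117.183991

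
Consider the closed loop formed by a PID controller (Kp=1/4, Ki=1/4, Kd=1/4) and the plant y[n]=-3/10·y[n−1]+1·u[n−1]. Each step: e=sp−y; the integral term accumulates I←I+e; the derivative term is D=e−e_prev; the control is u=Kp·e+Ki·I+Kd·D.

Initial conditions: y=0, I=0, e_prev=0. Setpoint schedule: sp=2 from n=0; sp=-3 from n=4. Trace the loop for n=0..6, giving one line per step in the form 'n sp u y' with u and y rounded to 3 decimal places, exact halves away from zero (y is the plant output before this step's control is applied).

(exact arithmetic carried between steps; '≈' marks a value shown rounded to 6 d.p. or computed from one; I and e_prev carry over from the previous line; the table rounds u and y to 3 d.p., halves away from zero)
n=0: y=0, sp=2, e=sp−y=2; I=2, D=e−e_prev=2; u=1/4·2+1/4·2+1/4·2=1.5; next y=-3/10·0+1·1.5=1.5
n=1: y=1.5, sp=2, e=sp−y=0.5; I=2.5, D=e−e_prev=-1.5; u=1/4·0.5+1/4·2.5+1/4·(-1.5)=0.375; next y=-3/10·1.5+1·0.375=-0.075
n=2: y=-0.075, sp=2, e=sp−y=2.075; I=4.575, D=e−e_prev=1.575; u=1/4·2.075+1/4·4.575+1/4·1.575=2.05625; next y=-3/10·(-0.075)+1·2.05625=2.07875
n=3: y=2.07875, sp=2, e=sp−y=-0.07875; I=4.49625, D=e−e_prev=-2.15375; u=1/4·(-0.07875)+1/4·4.49625+1/4·(-2.15375)≈0.565938; next y=-3/10·2.07875+1·0.565938≈-0.057688
n=4: y≈-0.057688, sp=-3, e=sp−y≈-2.942313; I≈1.553938, D=e−e_prev≈-2.863563; u=1/4·(-2.942313)+1/4·1.553938+1/4·(-2.863563)≈-1.062984; next y=-3/10·(-0.057688)+1·(-1.062984)≈-1.045678
n=5: y≈-1.045678, sp=-3, e=sp−y≈-1.954322; I≈-0.400384, D=e−e_prev≈0.987991; u=1/4·(-1.954322)+1/4·(-0.400384)+1/4·0.987991≈-0.341679; next y=-3/10·(-1.045678)+1·(-0.341679)≈-0.027975
n=6: y≈-0.027975, sp=-3, e=sp−y≈-2.972025; I≈-3.372409, D=e−e_prev≈-1.017703; u=1/4·(-2.972025)+1/4·(-3.372409)+1/4·(-1.017703)≈-1.840534; next y=-3/10·(-0.027975)+1·(-1.840534)≈-1.832141

0 2 1.500 0.000
1 2 0.375 1.500
2 2 2.056 -0.075
3 2 0.566 2.079
4 -3 -1.063 -0.058
5 -3 -0.342 -1.046
6 -3 -1.841 -0.028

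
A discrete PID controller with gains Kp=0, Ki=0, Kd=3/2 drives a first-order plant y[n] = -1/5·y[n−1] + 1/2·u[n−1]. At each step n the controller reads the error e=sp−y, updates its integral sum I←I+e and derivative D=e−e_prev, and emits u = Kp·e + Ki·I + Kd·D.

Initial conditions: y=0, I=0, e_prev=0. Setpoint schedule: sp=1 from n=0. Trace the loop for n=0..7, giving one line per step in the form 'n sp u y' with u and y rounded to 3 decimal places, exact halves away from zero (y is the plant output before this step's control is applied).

0 1 1.500 0.000
1 1 -1.125 0.750
2 1 2.194 -0.713
3 1 -2.928 1.239
4 1 4.427 -1.712
5 1 -6.401 2.556
6 1 9.401 -3.712
7 1 -13.732 5.443

(exact arithmetic carried between steps; '≈' marks a value shown rounded to 6 d.p. or computed from one; I and e_prev carry over from the previous line; the table rounds u and y to 3 d.p., halves away from zero)
n=0: y=0, sp=1, e=sp−y=1; I=1, D=e−e_prev=1; u=0·1+0·1+3/2·1=1.5; next y=-1/5·0+1/2·1.5=0.75
n=1: y=0.75, sp=1, e=sp−y=0.25; I=1.25, D=e−e_prev=-0.75; u=0·0.25+0·1.25+3/2·(-0.75)=-1.125; next y=-1/5·0.75+1/2·(-1.125)=-0.7125
n=2: y=-0.7125, sp=1, e=sp−y=1.7125; I=2.9625, D=e−e_prev=1.4625; u=0·1.7125+0·2.9625+3/2·1.4625=2.19375; next y=-1/5·(-0.7125)+1/2·2.19375=1.239375
n=3: y=1.239375, sp=1, e=sp−y=-0.239375; I=2.723125, D=e−e_prev=-1.951875; u=0·(-0.239375)+0·2.723125+3/2·(-1.951875)≈-2.927813; next y=-1/5·1.239375+1/2·(-2.927813)≈-1.711781
n=4: y≈-1.711781, sp=1, e=sp−y≈2.711781; I≈5.434906, D=e−e_prev≈2.951156; u=0·2.711781+0·5.434906+3/2·2.951156≈4.426734; next y=-1/5·(-1.711781)+1/2·4.426734≈2.555723
n=5: y≈2.555723, sp=1, e=sp−y≈-1.555723; I≈3.879183, D=e−e_prev≈-4.267505; u=0·(-1.555723)+0·3.879183+3/2·(-4.267505)≈-6.401257; next y=-1/5·2.555723+1/2·(-6.401257)≈-3.711773
n=6: y≈-3.711773, sp=1, e=sp−y≈4.711773; I≈8.590956, D=e−e_prev≈6.267497; u=0·4.711773+0·8.590956+3/2·6.267497≈9.401245; next y=-1/5·(-3.711773)+1/2·9.401245≈5.442977
n=7: y≈5.442977, sp=1, e=sp−y≈-4.442977; I≈4.147979, D=e−e_prev≈-9.154750; u=0·(-4.442977)+0·4.147979+3/2·(-9.154750)≈-13.732125; next y=-1/5·5.442977+1/2·(-13.732125)≈-7.954658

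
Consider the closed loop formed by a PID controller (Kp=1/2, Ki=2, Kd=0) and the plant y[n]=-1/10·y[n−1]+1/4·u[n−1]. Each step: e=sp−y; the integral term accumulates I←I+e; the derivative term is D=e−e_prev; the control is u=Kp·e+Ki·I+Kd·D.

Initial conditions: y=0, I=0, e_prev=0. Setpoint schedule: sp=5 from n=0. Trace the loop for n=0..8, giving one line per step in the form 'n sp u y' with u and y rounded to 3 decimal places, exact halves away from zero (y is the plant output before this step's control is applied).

0 5 12.500 0.000
1 5 14.688 3.125
2 5 17.852 3.359
3 5 19.214 4.127
4 5 20.300 4.391
5 5 20.906 4.636
6 5 21.317 4.763
7 5 21.566 4.853
8 5 21.727 4.906

(exact arithmetic carried between steps; '≈' marks a value shown rounded to 6 d.p. or computed from one; I and e_prev carry over from the previous line; the table rounds u and y to 3 d.p., halves away from zero)
n=0: y=0, sp=5, e=sp−y=5; I=5, D=e−e_prev=5; u=1/2·5+2·5+0·5=12.5; next y=-1/10·0+1/4·12.5=3.125
n=1: y=3.125, sp=5, e=sp−y=1.875; I=6.875, D=e−e_prev=-3.125; u=1/2·1.875+2·6.875+0·(-3.125)=14.6875; next y=-1/10·3.125+1/4·14.6875=3.359375
n=2: y=3.359375, sp=5, e=sp−y=1.640625; I=8.515625, D=e−e_prev=-0.234375; u=1/2·1.640625+2·8.515625+0·(-0.234375)≈17.851563; next y=-1/10·3.359375+1/4·17.851563≈4.126953
n=3: y≈4.126953, sp=5, e=sp−y≈0.873047; I≈9.388672, D=e−e_prev≈-0.767578; u=1/2·0.873047+2·9.388672+0·(-0.767578)≈19.213867; next y=-1/10·4.126953+1/4·19.213867≈4.390771
n=4: y≈4.390771, sp=5, e=sp−y≈0.609229; I≈9.997900, D=e−e_prev≈-0.263818; u=1/2·0.609229+2·9.997900+0·(-0.263818)≈20.300415; next y=-1/10·4.390771+1/4·20.300415≈4.636027
n=5: y≈4.636027, sp=5, e=sp−y≈0.363973; I≈10.361874, D=e−e_prev≈-0.245255; u=1/2·0.363973+2·10.361874+0·(-0.245255)≈20.905734; next y=-1/10·4.636027+1/4·20.905734≈4.762831
n=6: y≈4.762831, sp=5, e=sp−y≈0.237169; I≈10.599043, D=e−e_prev≈-0.126804; u=1/2·0.237169+2·10.599043+0·(-0.126804)≈21.316670; next y=-1/10·4.762831+1/4·21.316670≈4.852884
n=7: y≈4.852884, sp=5, e=sp−y≈0.147116; I≈10.746158, D=e−e_prev≈-0.090054; u=1/2·0.147116+2·10.746158+0·(-0.090054)≈21.565875; next y=-1/10·4.852884+1/4·21.565875≈4.906180
n=8: y≈4.906180, sp=5, e=sp−y≈0.093820; I≈10.839978, D=e−e_prev≈-0.053296; u=1/2·0.093820+2·10.839978+0·(-0.053296)≈21.726866; next y=-1/10·4.906180+1/4·21.726866≈4.941099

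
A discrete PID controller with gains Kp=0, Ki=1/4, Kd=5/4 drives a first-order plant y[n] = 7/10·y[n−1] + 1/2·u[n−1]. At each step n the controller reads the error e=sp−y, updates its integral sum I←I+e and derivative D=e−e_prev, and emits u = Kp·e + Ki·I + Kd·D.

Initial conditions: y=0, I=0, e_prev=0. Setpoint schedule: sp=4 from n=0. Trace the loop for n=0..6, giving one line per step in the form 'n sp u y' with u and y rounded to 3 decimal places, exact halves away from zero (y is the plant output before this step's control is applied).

(exact arithmetic carried between steps; '≈' marks a value shown rounded to 6 d.p. or computed from one; I and e_prev carry over from the previous line; the table rounds u and y to 3 d.p., halves away from zero)
n=0: y=0, sp=4, e=sp−y=4; I=4, D=e−e_prev=4; u=0·4+1/4·4+5/4·4=6; next y=7/10·0+1/2·6=3
n=1: y=3, sp=4, e=sp−y=1; I=5, D=e−e_prev=-3; u=0·1+1/4·5+5/4·(-3)=-2.5; next y=7/10·3+1/2·(-2.5)=0.85
n=2: y=0.85, sp=4, e=sp−y=3.15; I=8.15, D=e−e_prev=2.15; u=0·3.15+1/4·8.15+5/4·2.15=4.725; next y=7/10·0.85+1/2·4.725=2.9575
n=3: y=2.9575, sp=4, e=sp−y=1.0425; I=9.1925, D=e−e_prev=-2.1075; u=0·1.0425+1/4·9.1925+5/4·(-2.1075)=-0.33625; next y=7/10·2.9575+1/2·(-0.33625)=1.902125
n=4: y=1.902125, sp=4, e=sp−y=2.097875; I=11.290375, D=e−e_prev=1.055375; u=0·2.097875+1/4·11.290375+5/4·1.055375≈4.141813; next y=7/10·1.902125+1/2·4.141813≈3.402394
n=5: y≈3.402394, sp=4, e=sp−y≈0.597606; I≈11.887981, D=e−e_prev≈-1.500269; u=0·0.597606+1/4·11.887981+5/4·(-1.500269)≈1.096659; next y=7/10·3.402394+1/2·1.096659≈2.930005
n=6: y≈2.930005, sp=4, e=sp−y≈1.069995; I≈12.957976, D=e−e_prev≈0.472388; u=0·1.069995+1/4·12.957976+5/4·0.472388≈3.829980; next y=7/10·2.930005+1/2·3.829980≈3.965993

0 4 6.000 0.000
1 4 -2.500 3.000
2 4 4.725 0.850
3 4 -0.336 2.958
4 4 4.142 1.902
5 4 1.097 3.402
6 4 3.830 2.930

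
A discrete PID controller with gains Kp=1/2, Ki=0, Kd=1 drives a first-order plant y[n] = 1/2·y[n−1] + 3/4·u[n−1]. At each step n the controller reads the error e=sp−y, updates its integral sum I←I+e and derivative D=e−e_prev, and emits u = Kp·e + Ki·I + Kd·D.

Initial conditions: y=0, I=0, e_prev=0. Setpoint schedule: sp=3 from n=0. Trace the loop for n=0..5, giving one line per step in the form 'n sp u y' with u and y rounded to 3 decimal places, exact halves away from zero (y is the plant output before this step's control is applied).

0 3 4.500 0.000
1 3 -3.563 3.375
2 3 6.352 -0.984
3 3 -5.892 4.271
4 3 9.196 -2.283
5 3 -9.416 5.755

(exact arithmetic carried between steps; '≈' marks a value shown rounded to 6 d.p. or computed from one; I and e_prev carry over from the previous line; the table rounds u and y to 3 d.p., halves away from zero)
n=0: y=0, sp=3, e=sp−y=3; I=3, D=e−e_prev=3; u=1/2·3+0·3+1·3=4.5; next y=1/2·0+3/4·4.5=3.375
n=1: y=3.375, sp=3, e=sp−y=-0.375; I=2.625, D=e−e_prev=-3.375; u=1/2·(-0.375)+0·2.625+1·(-3.375)=-3.5625; next y=1/2·3.375+3/4·(-3.5625)=-0.984375
n=2: y=-0.984375, sp=3, e=sp−y=3.984375; I=6.609375, D=e−e_prev=4.359375; u=1/2·3.984375+0·6.609375+1·4.359375≈6.351563; next y=1/2·(-0.984375)+3/4·6.351563≈4.271484
n=3: y≈4.271484, sp=3, e=sp−y≈-1.271484; I≈5.337891, D=e−e_prev≈-5.255859; u=1/2·(-1.271484)+0·5.337891+1·(-5.255859)≈-5.891602; next y=1/2·4.271484+3/4·(-5.891602)≈-2.282959
n=4: y≈-2.282959, sp=3, e=sp−y≈5.282959; I≈10.620850, D=e−e_prev≈6.554443; u=1/2·5.282959+0·10.620850+1·6.554443≈9.195923; next y=1/2·(-2.282959)+3/4·9.195923≈5.755463
n=5: y≈5.755463, sp=3, e=sp−y≈-2.755463; I≈7.865387, D=e−e_prev≈-8.038422; u=1/2·(-2.755463)+0·7.865387+1·(-8.038422)≈-9.416153; next y=1/2·5.755463+3/4·(-9.416153)≈-4.184383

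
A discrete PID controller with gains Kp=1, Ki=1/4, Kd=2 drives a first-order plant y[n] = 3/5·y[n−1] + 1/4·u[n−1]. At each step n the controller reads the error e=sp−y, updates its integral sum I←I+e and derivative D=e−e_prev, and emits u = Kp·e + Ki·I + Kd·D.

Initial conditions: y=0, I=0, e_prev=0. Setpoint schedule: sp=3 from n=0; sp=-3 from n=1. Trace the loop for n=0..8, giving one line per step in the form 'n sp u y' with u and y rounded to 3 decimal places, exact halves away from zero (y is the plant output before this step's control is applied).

(exact arithmetic carried between steps; '≈' marks a value shown rounded to 6 d.p. or computed from one; I and e_prev carry over from the previous line; the table rounds u and y to 3 d.p., halves away from zero)
n=0: y=0, sp=3, e=sp−y=3; I=3, D=e−e_prev=3; u=1·3+1/4·3+2·3=9.75; next y=3/5·0+1/4·9.75=2.4375
n=1: y=2.4375, sp=-3, e=sp−y=-5.4375; I=-2.4375, D=e−e_prev=-8.4375; u=1·(-5.4375)+1/4·(-2.4375)+2·(-8.4375)=-22.921875; next y=3/5·2.4375+1/4·(-22.921875)≈-4.267969
n=2: y≈-4.267969, sp=-3, e=sp−y≈1.267969; I≈-1.169531, D=e−e_prev≈6.705469; u=1·1.267969+1/4·(-1.169531)+2·6.705469≈14.386523; next y=3/5·(-4.267969)+1/4·14.386523≈1.035850
n=3: y≈1.035850, sp=-3, e=sp−y≈-4.035850; I≈-5.205381, D=e−e_prev≈-5.303818; u=1·(-4.035850)+1/4·(-5.205381)+2·(-5.303818)≈-15.944832; next y=3/5·1.035850+1/4·(-15.944832)≈-3.364698
n=4: y≈-3.364698, sp=-3, e=sp−y≈0.364698; I≈-4.840683, D=e−e_prev≈4.400548; u=1·0.364698+1/4·(-4.840683)+2·4.400548≈7.955623; next y=3/5·(-3.364698)+1/4·7.955623≈-0.029913
n=5: y≈-0.029913, sp=-3, e=sp−y≈-2.970087; I≈-7.810770, D=e−e_prev≈-3.334785; u=1·(-2.970087)+1/4·(-7.810770)+2·(-3.334785)≈-11.592349; next y=3/5·(-0.029913)+1/4·(-11.592349)≈-2.916035
n=6: y≈-2.916035, sp=-3, e=sp−y≈-0.083965; I≈-7.894734, D=e−e_prev≈2.886122; u=1·(-0.083965)+1/4·(-7.894734)+2·2.886122≈3.714596; next y=3/5·(-2.916035)+1/4·3.714596≈-0.820972
n=7: y≈-0.820972, sp=-3, e=sp−y≈-2.179028; I≈-10.073762, D=e−e_prev≈-2.095063; u=1·(-2.179028)+1/4·(-10.073762)+2·(-2.095063)≈-8.887594; next y=3/5·(-0.820972)+1/4·(-8.887594)≈-2.714482
n=8: y≈-2.714482, sp=-3, e=sp−y≈-0.285518; I≈-10.359280, D=e−e_prev≈1.893510; u=1·(-0.285518)+1/4·(-10.359280)+2·1.893510≈0.911681; next y=3/5·(-2.714482)+1/4·0.911681≈-1.400769

0 3 9.750 0.000
1 -3 -22.922 2.438
2 -3 14.387 -4.268
3 -3 -15.945 1.036
4 -3 7.956 -3.365
5 -3 -11.592 -0.030
6 -3 3.715 -2.916
7 -3 -8.888 -0.821
8 -3 0.912 -2.714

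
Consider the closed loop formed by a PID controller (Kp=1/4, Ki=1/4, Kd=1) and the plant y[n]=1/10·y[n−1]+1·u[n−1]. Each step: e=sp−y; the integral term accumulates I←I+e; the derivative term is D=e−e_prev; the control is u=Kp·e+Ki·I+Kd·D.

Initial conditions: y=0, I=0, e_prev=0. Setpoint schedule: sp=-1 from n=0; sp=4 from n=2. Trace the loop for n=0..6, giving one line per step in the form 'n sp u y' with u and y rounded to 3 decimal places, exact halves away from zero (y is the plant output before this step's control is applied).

(exact arithmetic carried between steps; '≈' marks a value shown rounded to 6 d.p. or computed from one; I and e_prev carry over from the previous line; the table rounds u and y to 3 d.p., halves away from zero)
n=0: y=0, sp=-1, e=sp−y=-1; I=-1, D=e−e_prev=-1; u=1/4·(-1)+1/4·(-1)+1·(-1)=-1.5; next y=1/10·0+1·(-1.5)=-1.5
n=1: y=-1.5, sp=-1, e=sp−y=0.5; I=-0.5, D=e−e_prev=1.5; u=1/4·0.5+1/4·(-0.5)+1·1.5=1.5; next y=1/10·(-1.5)+1·1.5=1.35
n=2: y=1.35, sp=4, e=sp−y=2.65; I=2.15, D=e−e_prev=2.15; u=1/4·2.65+1/4·2.15+1·2.15=3.35; next y=1/10·1.35+1·3.35=3.485
n=3: y=3.485, sp=4, e=sp−y=0.515; I=2.665, D=e−e_prev=-2.135; u=1/4·0.515+1/4·2.665+1·(-2.135)=-1.34; next y=1/10·3.485+1·(-1.34)=-0.9915
n=4: y=-0.9915, sp=4, e=sp−y=4.9915; I=7.6565, D=e−e_prev=4.4765; u=1/4·4.9915+1/4·7.6565+1·4.4765=7.6385; next y=1/10·(-0.9915)+1·7.6385=7.53935
n=5: y=7.53935, sp=4, e=sp−y=-3.53935; I=4.11715, D=e−e_prev=-8.53085; u=1/4·(-3.53935)+1/4·4.11715+1·(-8.53085)=-8.3864; next y=1/10·7.53935+1·(-8.3864)=-7.632465
n=6: y=-7.632465, sp=4, e=sp−y=11.632465; I=15.749615, D=e−e_prev=15.171815; u=1/4·11.632465+1/4·15.749615+1·15.171815=22.017335; next y=1/10·(-7.632465)+1·22.017335≈21.254089

0 -1 -1.500 0.000
1 -1 1.500 -1.500
2 4 3.350 1.350
3 4 -1.340 3.485
4 4 7.639 -0.992
5 4 -8.386 7.539
6 4 22.017 -7.632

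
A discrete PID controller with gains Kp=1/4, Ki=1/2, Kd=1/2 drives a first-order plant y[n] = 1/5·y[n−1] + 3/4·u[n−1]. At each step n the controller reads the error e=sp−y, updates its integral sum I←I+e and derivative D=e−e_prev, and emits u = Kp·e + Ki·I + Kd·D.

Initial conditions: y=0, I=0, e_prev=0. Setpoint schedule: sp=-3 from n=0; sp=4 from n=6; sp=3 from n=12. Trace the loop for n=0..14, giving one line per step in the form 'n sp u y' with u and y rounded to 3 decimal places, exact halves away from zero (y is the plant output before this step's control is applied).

(exact arithmetic carried between steps; '≈' marks a value shown rounded to 6 d.p. or computed from one; I and e_prev carry over from the previous line; the table rounds u and y to 3 d.p., halves away from zero)
n=0: y=0, sp=-3, e=sp−y=-3; I=-3, D=e−e_prev=-3; u=1/4·(-3)+1/2·(-3)+1/2·(-3)=-3.75; next y=1/5·0+3/4·(-3.75)=-2.8125
n=1: y=-2.8125, sp=-3, e=sp−y=-0.1875; I=-3.1875, D=e−e_prev=2.8125; u=1/4·(-0.1875)+1/2·(-3.1875)+1/2·2.8125=-0.234375; next y=1/5·(-2.8125)+3/4·(-0.234375)≈-0.738281
n=2: y≈-0.738281, sp=-3, e=sp−y≈-2.261719; I≈-5.449219, D=e−e_prev≈-2.074219; u=1/4·(-2.261719)+1/2·(-5.449219)+1/2·(-2.074219)≈-4.327148; next y=1/5·(-0.738281)+3/4·(-4.327148)≈-3.393018
n=3: y≈-3.393018, sp=-3, e=sp−y≈0.393018; I≈-5.056201, D=e−e_prev≈2.654736; u=1/4·0.393018+1/2·(-5.056201)+1/2·2.654736≈-1.102478; next y=1/5·(-3.393018)+3/4·(-1.102478)≈-1.505462
n=4: y≈-1.505462, sp=-3, e=sp−y≈-1.494538; I≈-6.550739, D=e−e_prev≈-1.887556; u=1/4·(-1.494538)+1/2·(-6.550739)+1/2·(-1.887556)≈-4.592782; next y=1/5·(-1.505462)+3/4·(-4.592782)≈-3.745679
n=5: y≈-3.745679, sp=-3, e=sp−y≈0.745679; I≈-5.805060, D=e−e_prev≈2.240217; u=1/4·0.745679+1/2·(-5.805060)+1/2·2.240217≈-1.596002; next y=1/5·(-3.745679)+3/4·(-1.596002)≈-1.946137
n=6: y≈-1.946137, sp=4, e=sp−y≈5.946137; I≈0.141077, D=e−e_prev≈5.200459; u=1/4·5.946137+1/2·0.141077+1/2·5.200459≈4.157302; next y=1/5·(-1.946137)+3/4·4.157302≈2.728749
n=7: y≈2.728749, sp=4, e=sp−y≈1.271251; I≈1.412328, D=e−e_prev≈-4.674886; u=1/4·1.271251+1/2·1.412328+1/2·(-4.674886)≈-1.313467; next y=1/5·2.728749+3/4·(-1.313467)≈-0.439350
n=8: y≈-0.439350, sp=4, e=sp−y≈4.439350; I≈5.851678, D=e−e_prev≈3.168099; u=1/4·4.439350+1/2·5.851678+1/2·3.168099≈5.619726; next y=1/5·(-0.439350)+3/4·5.619726≈4.126925
n=9: y≈4.126925, sp=4, e=sp−y≈-0.126925; I≈5.724753, D=e−e_prev≈-4.566275; u=1/4·(-0.126925)+1/2·5.724753+1/2·(-4.566275)≈0.547508; next y=1/5·4.126925+3/4·0.547508≈1.236016
n=10: y≈1.236016, sp=4, e=sp−y≈2.763984; I≈8.488737, D=e−e_prev≈2.890908; u=1/4·2.763984+1/2·8.488737+1/2·2.890908≈6.380819; next y=1/5·1.236016+3/4·6.380819≈5.032817
n=11: y≈5.032817, sp=4, e=sp−y≈-1.032817; I≈7.455920, D=e−e_prev≈-3.796801; u=1/4·(-1.032817)+1/2·7.455920+1/2·(-3.796801)≈1.571355; next y=1/5·5.032817+3/4·1.571355≈2.185080
n=12: y≈2.185080, sp=3, e=sp−y≈0.814920; I≈8.270840, D=e−e_prev≈1.847738; u=1/4·0.814920+1/2·8.270840+1/2·1.847738≈5.263019; next y=1/5·2.185080+3/4·5.263019≈4.384280
n=13: y≈4.384280, sp=3, e=sp−y≈-1.384280; I≈6.886560, D=e−e_prev≈-2.199201; u=1/4·(-1.384280)+1/2·6.886560+1/2·(-2.199201)≈1.997610; next y=1/5·4.384280+3/4·1.997610≈2.375063
n=14: y≈2.375063, sp=3, e=sp−y≈0.624937; I≈7.511497, D=e−e_prev≈2.009217; u=1/4·0.624937+1/2·7.511497+1/2·2.009217≈4.916591; next y=1/5·2.375063+3/4·4.916591≈4.162456

0 -3 -3.750 0.000
1 -3 -0.234 -2.813
2 -3 -4.327 -0.738
3 -3 -1.102 -3.393
4 -3 -4.593 -1.505
5 -3 -1.596 -3.746
6 4 4.157 -1.946
7 4 -1.313 2.729
8 4 5.620 -0.439
9 4 0.548 4.127
10 4 6.381 1.236
11 4 1.571 5.033
12 3 5.263 2.185
13 3 1.998 4.384
14 3 4.917 2.375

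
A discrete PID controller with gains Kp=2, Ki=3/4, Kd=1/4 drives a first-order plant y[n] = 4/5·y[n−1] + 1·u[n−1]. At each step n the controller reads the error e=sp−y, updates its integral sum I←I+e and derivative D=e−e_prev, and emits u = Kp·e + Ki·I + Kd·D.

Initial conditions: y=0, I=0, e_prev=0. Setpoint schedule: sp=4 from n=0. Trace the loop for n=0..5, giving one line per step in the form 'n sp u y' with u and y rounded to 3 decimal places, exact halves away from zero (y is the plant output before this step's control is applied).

(exact arithmetic carried between steps; '≈' marks a value shown rounded to 6 d.p. or computed from one; I and e_prev carry over from the previous line; the table rounds u and y to 3 d.p., halves away from zero)
n=0: y=0, sp=4, e=sp−y=4; I=4, D=e−e_prev=4; u=2·4+3/4·4+1/4·4=12; next y=4/5·0+1·12=12
n=1: y=12, sp=4, e=sp−y=-8; I=-4, D=e−e_prev=-12; u=2·(-8)+3/4·(-4)+1/4·(-12)=-22; next y=4/5·12+1·(-22)=-12.4
n=2: y=-12.4, sp=4, e=sp−y=16.4; I=12.4, D=e−e_prev=24.4; u=2·16.4+3/4·12.4+1/4·24.4=48.2; next y=4/5·(-12.4)+1·48.2=38.28
n=3: y=38.28, sp=4, e=sp−y=-34.28; I=-21.88, D=e−e_prev=-50.68; u=2·(-34.28)+3/4·(-21.88)+1/4·(-50.68)=-97.64; next y=4/5·38.28+1·(-97.64)=-67.016
n=4: y=-67.016, sp=4, e=sp−y=71.016; I=49.136, D=e−e_prev=105.296; u=2·71.016+3/4·49.136+1/4·105.296=205.208; next y=4/5·(-67.016)+1·205.208=151.5952
n=5: y=151.5952, sp=4, e=sp−y=-147.5952; I=-98.4592, D=e−e_prev=-218.6112; u=2·(-147.5952)+3/4·(-98.4592)+1/4·(-218.6112)=-423.6876; next y=4/5·151.5952+1·(-423.6876)=-302.41144

0 4 12.000 0.000
1 4 -22.000 12.000
2 4 48.200 -12.400
3 4 -97.640 38.280
4 4 205.208 -67.016
5 4 -423.688 151.595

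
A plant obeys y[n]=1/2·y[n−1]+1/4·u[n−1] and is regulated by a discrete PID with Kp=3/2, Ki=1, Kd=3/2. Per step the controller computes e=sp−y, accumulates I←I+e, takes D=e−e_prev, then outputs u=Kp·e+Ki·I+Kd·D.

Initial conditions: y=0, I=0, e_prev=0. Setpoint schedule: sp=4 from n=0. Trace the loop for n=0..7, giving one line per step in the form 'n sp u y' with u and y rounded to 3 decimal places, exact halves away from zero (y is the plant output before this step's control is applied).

0 4 16.000 0.000
1 4 -2.000 4.000
2 4 14.000 1.500
3 4 1.750 4.250
4 4 12.375 2.563
5 4 4.031 4.375
6 4 11.094 3.195
7 4 5.426 4.371

(exact arithmetic carried between steps; '≈' marks a value shown rounded to 6 d.p. or computed from one; I and e_prev carry over from the previous line; the table rounds u and y to 3 d.p., halves away from zero)
n=0: y=0, sp=4, e=sp−y=4; I=4, D=e−e_prev=4; u=3/2·4+1·4+3/2·4=16; next y=1/2·0+1/4·16=4
n=1: y=4, sp=4, e=sp−y=0; I=4, D=e−e_prev=-4; u=3/2·0+1·4+3/2·(-4)=-2; next y=1/2·4+1/4·(-2)=1.5
n=2: y=1.5, sp=4, e=sp−y=2.5; I=6.5, D=e−e_prev=2.5; u=3/2·2.5+1·6.5+3/2·2.5=14; next y=1/2·1.5+1/4·14=4.25
n=3: y=4.25, sp=4, e=sp−y=-0.25; I=6.25, D=e−e_prev=-2.75; u=3/2·(-0.25)+1·6.25+3/2·(-2.75)=1.75; next y=1/2·4.25+1/4·1.75=2.5625
n=4: y=2.5625, sp=4, e=sp−y=1.4375; I=7.6875, D=e−e_prev=1.6875; u=3/2·1.4375+1·7.6875+3/2·1.6875=12.375; next y=1/2·2.5625+1/4·12.375=4.375
n=5: y=4.375, sp=4, e=sp−y=-0.375; I=7.3125, D=e−e_prev=-1.8125; u=3/2·(-0.375)+1·7.3125+3/2·(-1.8125)=4.03125; next y=1/2·4.375+1/4·4.03125≈3.195313
n=6: y≈3.195313, sp=4, e=sp−y≈0.804688; I≈8.117188, D=e−e_prev≈1.179688; u=3/2·0.804688+1·8.117188+3/2·1.179688≈11.09375; next y=1/2·3.195313+1/4·11.09375≈4.371094
n=7: y≈4.371094, sp=4, e=sp−y≈-0.371094; I≈7.746094, D=e−e_prev≈-1.175781; u=3/2·(-0.371094)+1·7.746094+3/2·(-1.175781)≈5.425781; next y=1/2·4.371094+1/4·5.425781≈3.541992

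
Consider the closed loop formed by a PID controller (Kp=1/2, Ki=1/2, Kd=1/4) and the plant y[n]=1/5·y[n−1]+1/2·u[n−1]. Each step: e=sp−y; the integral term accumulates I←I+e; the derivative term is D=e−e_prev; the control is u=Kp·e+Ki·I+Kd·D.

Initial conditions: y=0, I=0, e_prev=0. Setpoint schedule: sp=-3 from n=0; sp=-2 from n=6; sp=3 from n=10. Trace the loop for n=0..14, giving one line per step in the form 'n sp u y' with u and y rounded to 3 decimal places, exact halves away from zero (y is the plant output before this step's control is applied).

0 -3 -3.750 0.000
1 -3 -2.156 -1.875
2 -3 -3.715 -1.453
3 -3 -3.514 -2.148
4 -3 -4.066 -2.187
5 -3 -4.128 -2.470
6 -2 -3.104 -2.558
7 -2 -3.715 -2.063
8 -2 -3.301 -2.270
9 -2 -3.425 -2.105
10 3 2.955 -2.133
11 3 0.284 1.051
12 3 2.928 0.352
13 3 2.600 1.534
14 3 3.538 1.607

(exact arithmetic carried between steps; '≈' marks a value shown rounded to 6 d.p. or computed from one; I and e_prev carry over from the previous line; the table rounds u and y to 3 d.p., halves away from zero)
n=0: y=0, sp=-3, e=sp−y=-3; I=-3, D=e−e_prev=-3; u=1/2·(-3)+1/2·(-3)+1/4·(-3)=-3.75; next y=1/5·0+1/2·(-3.75)=-1.875
n=1: y=-1.875, sp=-3, e=sp−y=-1.125; I=-4.125, D=e−e_prev=1.875; u=1/2·(-1.125)+1/2·(-4.125)+1/4·1.875=-2.15625; next y=1/5·(-1.875)+1/2·(-2.15625)=-1.453125
n=2: y=-1.453125, sp=-3, e=sp−y=-1.546875; I=-5.671875, D=e−e_prev=-0.421875; u=1/2·(-1.546875)+1/2·(-5.671875)+1/4·(-0.421875)≈-3.714844; next y=1/5·(-1.453125)+1/2·(-3.714844)≈-2.148047
n=3: y≈-2.148047, sp=-3, e=sp−y≈-0.851953; I≈-6.523828, D=e−e_prev≈0.694922; u=1/2·(-0.851953)+1/2·(-6.523828)+1/4·0.694922≈-3.514160; next y=1/5·(-2.148047)+1/2·(-3.514160)≈-2.186689
n=4: y≈-2.186689, sp=-3, e=sp−y≈-0.813311; I≈-7.337139, D=e−e_prev≈0.038643; u=1/2·(-0.813311)+1/2·(-7.337139)+1/4·0.038643≈-4.065564; next y=1/5·(-2.186689)+1/2·(-4.065564)≈-2.470120
n=5: y≈-2.470120, sp=-3, e=sp−y≈-0.529880; I≈-7.867019, D=e−e_prev≈0.283430; u=1/2·(-0.529880)+1/2·(-7.867019)+1/4·0.283430≈-4.127592; next y=1/5·(-2.470120)+1/2·(-4.127592)≈-2.557820
n=6: y≈-2.557820, sp=-2, e=sp−y≈0.557820; I≈-7.309199, D=e−e_prev≈1.087700; u=1/2·0.557820+1/2·(-7.309199)+1/4·1.087700≈-3.103764; next y=1/5·(-2.557820)+1/2·(-3.103764)≈-2.063446
n=7: y≈-2.063446, sp=-2, e=sp−y≈0.063446; I≈-7.245753, D=e−e_prev≈-0.494374; u=1/2·0.063446+1/2·(-7.245753)+1/4·(-0.494374)≈-3.714747; next y=1/5·(-2.063446)+1/2·(-3.714747)≈-2.270063
n=8: y≈-2.270063, sp=-2, e=sp−y≈0.270063; I≈-6.975690, D=e−e_prev≈0.206616; u=1/2·0.270063+1/2·(-6.975690)+1/4·0.206616≈-3.301160; next y=1/5·(-2.270063)+1/2·(-3.301160)≈-2.104592
n=9: y≈-2.104592, sp=-2, e=sp−y≈0.104592; I≈-6.871098, D=e−e_prev≈-0.165470; u=1/2·0.104592+1/2·(-6.871098)+1/4·(-0.165470)≈-3.424620; next y=1/5·(-2.104592)+1/2·(-3.424620)≈-2.133229
n=10: y≈-2.133229, sp=3, e=sp−y≈5.133229; I≈-1.737869, D=e−e_prev≈5.028636; u=1/2·5.133229+1/2·(-1.737869)+1/4·5.028636≈2.954839; next y=1/5·(-2.133229)+1/2·2.954839≈1.050774
n=11: y≈1.050774, sp=3, e=sp−y≈1.949226; I≈0.211357, D=e−e_prev≈-3.184002; u=1/2·1.949226+1/2·0.211357+1/4·(-3.184002)≈0.284291; next y=1/5·1.050774+1/2·0.284291≈0.352300
n=12: y≈0.352300, sp=3, e=sp−y≈2.647700; I≈2.859057, D=e−e_prev≈0.698473; u=1/2·2.647700+1/2·2.859057+1/4·0.698473≈2.927997; next y=1/5·0.352300+1/2·2.927997≈1.534458
n=13: y≈1.534458, sp=3, e=sp−y≈1.465542; I≈4.324598, D=e−e_prev≈-1.182158; u=1/2·1.465542+1/2·4.324598+1/4·(-1.182158)≈2.599531; next y=1/5·1.534458+1/2·2.599531≈1.606657
n=14: y≈1.606657, sp=3, e=sp−y≈1.393343; I≈5.717942, D=e−e_prev≈-0.072199; u=1/2·1.393343+1/2·5.717942+1/4·(-0.072199)≈3.537593; next y=1/5·1.606657+1/2·3.537593≈2.090128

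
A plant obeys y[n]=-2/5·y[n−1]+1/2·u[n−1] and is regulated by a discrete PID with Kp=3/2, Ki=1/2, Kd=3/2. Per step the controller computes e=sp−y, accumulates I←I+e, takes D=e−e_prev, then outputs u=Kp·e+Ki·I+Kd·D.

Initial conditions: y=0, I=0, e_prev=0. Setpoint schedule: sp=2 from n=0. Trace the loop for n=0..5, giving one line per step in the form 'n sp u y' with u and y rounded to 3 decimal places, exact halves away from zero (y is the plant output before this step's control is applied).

0 2 7.000 0.000
1 2 -7.250 3.500
2 2 27.088 -5.025
3 2 -54.213 15.554
4 2 140.964 -33.328
5 2 -324.690 83.813

(exact arithmetic carried between steps; '≈' marks a value shown rounded to 6 d.p. or computed from one; I and e_prev carry over from the previous line; the table rounds u and y to 3 d.p., halves away from zero)
n=0: y=0, sp=2, e=sp−y=2; I=2, D=e−e_prev=2; u=3/2·2+1/2·2+3/2·2=7; next y=-2/5·0+1/2·7=3.5
n=1: y=3.5, sp=2, e=sp−y=-1.5; I=0.5, D=e−e_prev=-3.5; u=3/2·(-1.5)+1/2·0.5+3/2·(-3.5)=-7.25; next y=-2/5·3.5+1/2·(-7.25)=-5.025
n=2: y=-5.025, sp=2, e=sp−y=7.025; I=7.525, D=e−e_prev=8.525; u=3/2·7.025+1/2·7.525+3/2·8.525=27.0875; next y=-2/5·(-5.025)+1/2·27.0875=15.55375
n=3: y=15.55375, sp=2, e=sp−y=-13.55375; I=-6.02875, D=e−e_prev=-20.57875; u=3/2·(-13.55375)+1/2·(-6.02875)+3/2·(-20.57875)=-54.213125; next y=-2/5·15.55375+1/2·(-54.213125)≈-33.328063
n=4: y≈-33.328063, sp=2, e=sp−y≈35.328063; I≈29.299313, D=e−e_prev≈48.881813; u=3/2·35.328063+1/2·29.299313+3/2·48.881813≈140.964469; next y=-2/5·(-33.328063)+1/2·140.964469≈83.813459
n=5: y≈83.813459, sp=2, e=sp−y≈-81.813459; I≈-52.514147, D=e−e_prev≈-117.141522; u=3/2·(-81.813459)+1/2·(-52.514147)+3/2·(-117.141522)≈-324.689545; next y=-2/5·83.813459+1/2·(-324.689545)≈-195.870156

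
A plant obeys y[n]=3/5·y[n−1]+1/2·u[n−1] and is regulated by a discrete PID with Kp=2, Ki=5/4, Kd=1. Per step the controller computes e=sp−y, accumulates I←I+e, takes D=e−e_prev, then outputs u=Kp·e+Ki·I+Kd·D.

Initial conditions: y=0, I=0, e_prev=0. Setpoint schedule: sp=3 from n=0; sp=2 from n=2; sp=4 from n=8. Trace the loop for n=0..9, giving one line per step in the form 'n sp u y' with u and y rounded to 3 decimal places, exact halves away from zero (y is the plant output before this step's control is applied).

(exact arithmetic carried between steps; '≈' marks a value shown rounded to 6 d.p. or computed from one; I and e_prev carry over from the previous line; the table rounds u and y to 3 d.p., halves away from zero)
n=0: y=0, sp=3, e=sp−y=3; I=3, D=e−e_prev=3; u=2·3+5/4·3+1·3=12.75; next y=3/5·0+1/2·12.75=6.375
n=1: y=6.375, sp=3, e=sp−y=-3.375; I=-0.375, D=e−e_prev=-6.375; u=2·(-3.375)+5/4·(-0.375)+1·(-6.375)=-13.59375; next y=3/5·6.375+1/2·(-13.59375)=-2.971875
n=2: y=-2.971875, sp=2, e=sp−y=4.971875; I=4.596875, D=e−e_prev=8.346875; u=2·4.971875+5/4·4.596875+1·8.346875≈24.036719; next y=3/5·(-2.971875)+1/2·24.036719≈10.235234
n=3: y≈10.235234, sp=2, e=sp−y≈-8.235234; I≈-3.638359, D=e−e_prev≈-13.207109; u=2·(-8.235234)+5/4·(-3.638359)+1·(-13.207109)≈-34.225527; next y=3/5·10.235234+1/2·(-34.225527)≈-10.971623
n=4: y≈-10.971623, sp=2, e=sp−y≈12.971623; I≈9.333264, D=e−e_prev≈21.206857; u=2·12.971623+5/4·9.333264+1·21.206857≈58.816683; next y=3/5·(-10.971623)+1/2·58.816683≈22.825368
n=5: y≈22.825368, sp=2, e=sp−y≈-20.825368; I≈-11.492104, D=e−e_prev≈-33.796991; u=2·(-20.825368)+5/4·(-11.492104)+1·(-33.796991)≈-89.812856; next y=3/5·22.825368+1/2·(-89.812856)≈-31.211208
n=6: y≈-31.211208, sp=2, e=sp−y≈33.211208; I≈21.719103, D=e−e_prev≈54.036575; u=2·33.211208+5/4·21.719103+1·54.036575≈147.607870; next y=3/5·(-31.211208)+1/2·147.607870≈55.077210
n=7: y≈55.077210, sp=2, e=sp−y≈-53.077210; I≈-31.358107, D=e−e_prev≈-86.288418; u=2·(-53.077210)+5/4·(-31.358107)+1·(-86.288418)≈-231.640472; next y=3/5·55.077210+1/2·(-231.640472)≈-82.773910
n=8: y≈-82.773910, sp=4, e=sp−y≈86.773910; I≈55.415803, D=e−e_prev≈139.851120; u=2·86.773910+5/4·55.415803+1·139.851120≈382.668693; next y=3/5·(-82.773910)+1/2·382.668693≈141.670001
n=9: y≈141.670001, sp=4, e=sp−y≈-137.670001; I≈-82.254198, D=e−e_prev≈-224.443911; u=2·(-137.670001)+5/4·(-82.254198)+1·(-224.443911)≈-602.601659; next y=3/5·141.670001+1/2·(-602.601659)≈-216.298829

0 3 12.750 0.000
1 3 -13.594 6.375
2 2 24.037 -2.972
3 2 -34.226 10.235
4 2 58.817 -10.972
5 2 -89.813 22.825
6 2 147.608 -31.211
7 2 -231.640 55.077
8 4 382.669 -82.774
9 4 -602.602 141.670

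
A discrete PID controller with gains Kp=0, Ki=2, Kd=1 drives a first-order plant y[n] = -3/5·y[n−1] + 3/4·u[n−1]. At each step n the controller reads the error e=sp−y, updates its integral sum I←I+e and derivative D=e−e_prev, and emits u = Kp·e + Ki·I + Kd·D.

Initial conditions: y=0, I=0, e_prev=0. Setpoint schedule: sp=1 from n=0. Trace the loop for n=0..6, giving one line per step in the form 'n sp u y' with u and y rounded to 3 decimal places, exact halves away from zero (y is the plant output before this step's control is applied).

0 1 3.000 0.000
1 1 -2.750 2.250
2 1 13.988 -3.413
3 1 -30.702 12.538
4 1 91.435 -30.549
5 1 -240.919 86.906
6 1 663.939 -232.832

(exact arithmetic carried between steps; '≈' marks a value shown rounded to 6 d.p. or computed from one; I and e_prev carry over from the previous line; the table rounds u and y to 3 d.p., halves away from zero)
n=0: y=0, sp=1, e=sp−y=1; I=1, D=e−e_prev=1; u=0·1+2·1+1·1=3; next y=-3/5·0+3/4·3=2.25
n=1: y=2.25, sp=1, e=sp−y=-1.25; I=-0.25, D=e−e_prev=-2.25; u=0·(-1.25)+2·(-0.25)+1·(-2.25)=-2.75; next y=-3/5·2.25+3/4·(-2.75)=-3.4125
n=2: y=-3.4125, sp=1, e=sp−y=4.4125; I=4.1625, D=e−e_prev=5.6625; u=0·4.4125+2·4.1625+1·5.6625=13.9875; next y=-3/5·(-3.4125)+3/4·13.9875=12.538125
n=3: y=12.538125, sp=1, e=sp−y=-11.538125; I=-7.375625, D=e−e_prev=-15.950625; u=0·(-11.538125)+2·(-7.375625)+1·(-15.950625)=-30.701875; next y=-3/5·12.538125+3/4·(-30.701875)≈-30.549281
n=4: y≈-30.549281, sp=1, e=sp−y≈31.549281; I≈24.173656, D=e−e_prev≈43.087406; u=0·31.549281+2·24.173656+1·43.087406≈91.434719; next y=-3/5·(-30.549281)+3/4·91.434719≈86.905608
n=5: y≈86.905608, sp=1, e=sp−y≈-85.905608; I≈-61.731952, D=e−e_prev≈-117.454889; u=0·(-85.905608)+2·(-61.731952)+1·(-117.454889)≈-240.918792; next y=-3/5·86.905608+3/4·(-240.918792)≈-232.832459
n=6: y≈-232.832459, sp=1, e=sp−y≈233.832459; I≈172.100507, D=e−e_prev≈319.738067; u=0·233.832459+2·172.100507+1·319.738067≈663.939081; next y=-3/5·(-232.832459)+3/4·663.939081≈637.653786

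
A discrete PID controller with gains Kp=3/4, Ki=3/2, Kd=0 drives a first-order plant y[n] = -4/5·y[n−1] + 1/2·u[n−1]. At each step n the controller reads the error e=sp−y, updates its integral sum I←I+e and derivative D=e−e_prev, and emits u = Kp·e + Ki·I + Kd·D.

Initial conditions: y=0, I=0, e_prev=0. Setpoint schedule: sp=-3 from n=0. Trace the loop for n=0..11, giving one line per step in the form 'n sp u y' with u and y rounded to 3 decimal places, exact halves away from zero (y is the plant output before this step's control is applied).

0 -3 -6.750 0.000
1 -3 -3.656 -3.375
2 -3 -12.649 0.872
3 -3 -0.696 -7.022
4 -3 -22.319 5.270
5 -3 11.728 -15.376
6 -3 -45.174 18.165
7 -3 47.466 -37.119
8 -3 -105.086 53.428
9 -3 144.878 -95.285
10 -3 -265.588 148.667
11 -3 407.800 -251.727

(exact arithmetic carried between steps; '≈' marks a value shown rounded to 6 d.p. or computed from one; I and e_prev carry over from the previous line; the table rounds u and y to 3 d.p., halves away from zero)
n=0: y=0, sp=-3, e=sp−y=-3; I=-3, D=e−e_prev=-3; u=3/4·(-3)+3/2·(-3)+0·(-3)=-6.75; next y=-4/5·0+1/2·(-6.75)=-3.375
n=1: y=-3.375, sp=-3, e=sp−y=0.375; I=-2.625, D=e−e_prev=3.375; u=3/4·0.375+3/2·(-2.625)+0·3.375=-3.65625; next y=-4/5·(-3.375)+1/2·(-3.65625)=0.871875
n=2: y=0.871875, sp=-3, e=sp−y=-3.871875; I=-6.496875, D=e−e_prev=-4.246875; u=3/4·(-3.871875)+3/2·(-6.496875)+0·(-4.246875)≈-12.649219; next y=-4/5·0.871875+1/2·(-12.649219)≈-7.022109
n=3: y≈-7.022109, sp=-3, e=sp−y≈4.022109; I≈-2.474766, D=e−e_prev≈7.893984; u=3/4·4.022109+3/2·(-2.474766)+0·7.893984≈-0.695566; next y=-4/5·(-7.022109)+1/2·(-0.695566)≈5.269904
n=4: y≈5.269904, sp=-3, e=sp−y≈-8.269904; I≈-10.744670, D=e−e_prev≈-12.292014; u=3/4·(-8.269904)+3/2·(-10.744670)+0·(-12.292014)≈-22.319433; next y=-4/5·5.269904+1/2·(-22.319433)≈-15.375640
n=5: y≈-15.375640, sp=-3, e=sp−y≈12.375640; I≈1.630970, D=e−e_prev≈20.645544; u=3/4·12.375640+3/2·1.630970+0·20.645544≈11.728185; next y=-4/5·(-15.375640)+1/2·11.728185≈18.164605
n=6: y≈18.164605, sp=-3, e=sp−y≈-21.164605; I≈-19.533634, D=e−e_prev≈-33.540245; u=3/4·(-21.164605)+3/2·(-19.533634)+0·(-33.540245)≈-45.173905; next y=-4/5·18.164605+1/2·(-45.173905)≈-37.118636
n=7: y≈-37.118636, sp=-3, e=sp−y≈34.118636; I≈14.585002, D=e−e_prev≈55.283241; u=3/4·34.118636+3/2·14.585002+0·55.283241≈47.466480; next y=-4/5·(-37.118636)+1/2·47.466480≈53.428149
n=8: y≈53.428149, sp=-3, e=sp−y≈-56.428149; I≈-41.843147, D=e−e_prev≈-90.546785; u=3/4·(-56.428149)+3/2·(-41.843147)+0·(-90.546785)≈-105.085832; next y=-4/5·53.428149+1/2·(-105.085832)≈-95.285435
n=9: y≈-95.285435, sp=-3, e=sp−y≈92.285435; I≈50.442288, D=e−e_prev≈148.713584; u=3/4·92.285435+3/2·50.442288+0·148.713584≈144.877508; next y=-4/5·(-95.285435)+1/2·144.877508≈148.667102
n=10: y≈148.667102, sp=-3, e=sp−y≈-151.667102; I≈-101.224814, D=e−e_prev≈-243.952538; u=3/4·(-151.667102)+3/2·(-101.224814)+0·(-243.952538)≈-265.587548; next y=-4/5·148.667102+1/2·(-265.587548)≈-251.727456
n=11: y≈-251.727456, sp=-3, e=sp−y≈248.727456; I≈147.502642, D=e−e_prev≈400.394558; u=3/4·248.727456+3/2·147.502642+0·400.394558≈407.799555; next y=-4/5·(-251.727456)+1/2·407.799555≈405.281742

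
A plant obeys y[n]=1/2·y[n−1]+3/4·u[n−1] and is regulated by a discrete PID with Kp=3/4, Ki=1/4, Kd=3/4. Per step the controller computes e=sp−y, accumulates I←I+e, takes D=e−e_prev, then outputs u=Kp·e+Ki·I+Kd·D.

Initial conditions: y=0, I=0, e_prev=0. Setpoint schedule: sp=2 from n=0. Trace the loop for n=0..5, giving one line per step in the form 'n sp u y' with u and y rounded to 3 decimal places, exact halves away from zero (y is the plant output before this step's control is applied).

0 2 3.500 0.000
1 2 -2.094 2.625
2 2 4.764 -0.258
3 2 -3.312 3.444
4 2 6.464 -0.762
5 2 -5.151 4.467

(exact arithmetic carried between steps; '≈' marks a value shown rounded to 6 d.p. or computed from one; I and e_prev carry over from the previous line; the table rounds u and y to 3 d.p., halves away from zero)
n=0: y=0, sp=2, e=sp−y=2; I=2, D=e−e_prev=2; u=3/4·2+1/4·2+3/4·2=3.5; next y=1/2·0+3/4·3.5=2.625
n=1: y=2.625, sp=2, e=sp−y=-0.625; I=1.375, D=e−e_prev=-2.625; u=3/4·(-0.625)+1/4·1.375+3/4·(-2.625)=-2.09375; next y=1/2·2.625+3/4·(-2.09375)≈-0.257813
n=2: y≈-0.257813, sp=2, e=sp−y≈2.257813; I≈3.632813, D=e−e_prev≈2.882813; u=3/4·2.257813+1/4·3.632813+3/4·2.882813≈4.763672; next y=1/2·(-0.257813)+3/4·4.763672≈3.443848
n=3: y≈3.443848, sp=2, e=sp−y≈-1.443848; I≈2.188965, D=e−e_prev≈-3.701660; u=3/4·(-1.443848)+1/4·2.188965+3/4·(-3.701660)≈-3.311890; next y=1/2·3.443848+3/4·(-3.311890)≈-0.761993
n=4: y≈-0.761993, sp=2, e=sp−y≈2.761993; I≈4.950958, D=e−e_prev≈4.205841; u=3/4·2.761993+1/4·4.950958+3/4·4.205841≈6.463615; next y=1/2·(-0.761993)+3/4·6.463615≈4.466715
n=5: y≈4.466715, sp=2, e=sp−y≈-2.466715; I≈2.484243, D=e−e_prev≈-5.228708; u=3/4·(-2.466715)+1/4·2.484243+3/4·(-5.228708)≈-5.150506; next y=1/2·4.466715+3/4·(-5.150506)≈-1.629522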